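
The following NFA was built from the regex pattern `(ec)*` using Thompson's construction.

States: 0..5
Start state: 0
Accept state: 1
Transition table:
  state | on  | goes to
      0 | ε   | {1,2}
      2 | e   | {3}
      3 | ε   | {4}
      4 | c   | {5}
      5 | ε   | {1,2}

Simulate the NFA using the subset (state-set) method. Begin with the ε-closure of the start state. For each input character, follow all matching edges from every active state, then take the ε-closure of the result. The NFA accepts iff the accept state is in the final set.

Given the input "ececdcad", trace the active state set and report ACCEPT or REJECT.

Answer: REJECT

Trace:
initial (ε-close {0}): {0,1,2}
'e' @ 1: {3,4}
'c' @ 2: {1,2,5}  (accept∈set)
'e' @ 3: {3,4}
'c' @ 4: {1,2,5}  (accept∈set)
'd' @ 5: {}  — no active states
rest 'cad' ignored (set empty)
final: {}; accept 1 not in set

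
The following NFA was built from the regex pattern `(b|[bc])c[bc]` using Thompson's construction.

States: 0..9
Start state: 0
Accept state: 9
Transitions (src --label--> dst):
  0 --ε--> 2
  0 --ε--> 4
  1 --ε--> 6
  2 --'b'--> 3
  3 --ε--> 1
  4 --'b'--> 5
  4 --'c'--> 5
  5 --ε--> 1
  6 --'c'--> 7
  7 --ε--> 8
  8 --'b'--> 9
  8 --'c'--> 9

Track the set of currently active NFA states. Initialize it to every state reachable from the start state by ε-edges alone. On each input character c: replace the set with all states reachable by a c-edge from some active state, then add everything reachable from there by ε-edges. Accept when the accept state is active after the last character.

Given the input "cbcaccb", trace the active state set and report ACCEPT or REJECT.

initial (ε-close {0}): {0,2,4}
'c' @ 1: {1,5,6}
'b' @ 2: {}  — state set empty
rest 'caccb' ignored (set empty)
end set {} — state 9 not in

Answer: REJECT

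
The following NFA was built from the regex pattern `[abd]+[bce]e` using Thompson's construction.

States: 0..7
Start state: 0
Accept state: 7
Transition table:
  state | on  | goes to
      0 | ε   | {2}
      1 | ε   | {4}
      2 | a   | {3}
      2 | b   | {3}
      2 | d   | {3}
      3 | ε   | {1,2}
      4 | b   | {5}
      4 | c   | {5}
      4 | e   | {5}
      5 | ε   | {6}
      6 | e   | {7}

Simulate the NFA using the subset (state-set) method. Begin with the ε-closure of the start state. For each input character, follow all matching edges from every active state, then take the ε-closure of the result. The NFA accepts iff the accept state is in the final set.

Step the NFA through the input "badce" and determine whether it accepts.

Answer: ACCEPT

Trace:
initial (ε-close {0}): {0,2}
'b' @ 1: {1,2,3,4}
'a' @ 2: {1,2,3,4}
'd' @ 3: {1,2,3,4}
'c' @ 4: {5,6}
'e' @ 5: {7}  [accepting]
end set {7} — state 7 in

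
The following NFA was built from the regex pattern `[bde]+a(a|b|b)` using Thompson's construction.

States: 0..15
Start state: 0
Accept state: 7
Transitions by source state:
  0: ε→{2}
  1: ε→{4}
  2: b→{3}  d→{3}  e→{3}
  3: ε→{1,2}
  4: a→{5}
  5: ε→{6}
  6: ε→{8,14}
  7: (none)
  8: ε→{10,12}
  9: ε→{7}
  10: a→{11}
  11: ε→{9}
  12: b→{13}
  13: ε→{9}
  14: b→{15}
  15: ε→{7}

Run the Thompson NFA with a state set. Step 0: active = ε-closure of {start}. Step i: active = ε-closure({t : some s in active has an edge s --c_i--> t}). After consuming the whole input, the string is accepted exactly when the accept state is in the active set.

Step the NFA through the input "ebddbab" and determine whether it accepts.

S₀ = ε-closure({0}) = {0,2}
'e' @ 1: {1,2,3,4}
'b' @ 2: {1,2,3,4}
'd' @ 3: {1,2,3,4}
'd' @ 4: {1,2,3,4}
'b' @ 5: {1,2,3,4}
'a' @ 6: {5,6,8,10,12,14}
'b' @ 7: {7,9,13,15}  (accept∈set)
after full input: {7,9,13,15}  (accept=7 in)

Answer: ACCEPT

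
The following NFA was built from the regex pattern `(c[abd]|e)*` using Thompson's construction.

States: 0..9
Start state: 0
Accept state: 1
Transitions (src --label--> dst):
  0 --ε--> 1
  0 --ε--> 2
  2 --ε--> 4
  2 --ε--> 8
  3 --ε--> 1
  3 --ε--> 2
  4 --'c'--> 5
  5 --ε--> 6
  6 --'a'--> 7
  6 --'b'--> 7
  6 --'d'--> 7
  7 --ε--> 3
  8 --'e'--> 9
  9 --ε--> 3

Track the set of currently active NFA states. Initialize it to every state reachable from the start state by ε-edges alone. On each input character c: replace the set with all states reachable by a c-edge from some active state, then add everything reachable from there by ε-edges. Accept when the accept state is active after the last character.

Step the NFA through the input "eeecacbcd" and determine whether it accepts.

start: ε-closure({0}) = {0,1,2,4,8}
'e' @ 1: {1,2,3,4,8,9}  ✓accept
'e' @ 2: {1,2,3,4,8,9}  ✓accept
'e' @ 3: {1,2,3,4,8,9}  ✓accept
'c' @ 4: {5,6}
'a' @ 5: {1,2,3,4,7,8}  ✓accept
'c' @ 6: {5,6}
'b' @ 7: {1,2,3,4,7,8}  ✓accept
'c' @ 8: {5,6}
'd' @ 9: {1,2,3,4,7,8}  ✓accept
after full input: {1,2,3,4,7,8}  (accept=1 in)

Answer: ACCEPT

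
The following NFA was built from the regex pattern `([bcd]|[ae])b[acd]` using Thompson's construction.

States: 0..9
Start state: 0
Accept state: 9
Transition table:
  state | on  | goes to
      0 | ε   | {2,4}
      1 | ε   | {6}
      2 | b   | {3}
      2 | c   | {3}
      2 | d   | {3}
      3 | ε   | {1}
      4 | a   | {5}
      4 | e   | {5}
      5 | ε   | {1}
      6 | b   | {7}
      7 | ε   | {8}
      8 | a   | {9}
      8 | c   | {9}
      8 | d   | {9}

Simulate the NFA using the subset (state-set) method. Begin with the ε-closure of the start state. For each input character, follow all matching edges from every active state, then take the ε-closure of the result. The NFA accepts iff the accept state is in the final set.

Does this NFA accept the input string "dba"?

Answer: ACCEPT

Derivation:
start: ε-closure({0}) = {0,2,4}
'd' @ 1: {1,3,6}
'b' @ 2: {7,8}
'a' @ 3: {9}  [accepting]
after full input: {9}  (accept=9 in)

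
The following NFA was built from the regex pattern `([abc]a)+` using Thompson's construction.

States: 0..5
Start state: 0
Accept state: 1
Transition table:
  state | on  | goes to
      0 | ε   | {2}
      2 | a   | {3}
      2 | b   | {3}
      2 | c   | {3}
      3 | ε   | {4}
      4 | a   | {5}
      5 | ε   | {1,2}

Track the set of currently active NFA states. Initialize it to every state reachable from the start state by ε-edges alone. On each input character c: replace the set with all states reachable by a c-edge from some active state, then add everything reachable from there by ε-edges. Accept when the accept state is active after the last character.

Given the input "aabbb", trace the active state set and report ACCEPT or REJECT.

start: ε-closure({0}) = {0,2}
'a' @ 1: {3,4}
'a' @ 2: {1,2,5}  [accepting]
'b' @ 3: {3,4}
'b' @ 4: {}  — dead — no transitions
rest 'b' ignored (set empty)
after full input: {}  (accept=1 not in)

Answer: REJECT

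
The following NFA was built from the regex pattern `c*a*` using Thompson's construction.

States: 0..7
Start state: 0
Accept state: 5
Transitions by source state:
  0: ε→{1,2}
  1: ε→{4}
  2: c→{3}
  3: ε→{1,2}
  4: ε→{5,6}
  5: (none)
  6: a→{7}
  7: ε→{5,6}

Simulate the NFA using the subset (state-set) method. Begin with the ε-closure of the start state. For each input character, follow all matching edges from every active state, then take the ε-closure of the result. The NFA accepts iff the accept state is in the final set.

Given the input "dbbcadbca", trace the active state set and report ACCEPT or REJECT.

initial (ε-close {0}): {0,1,2,4,5,6}
'd' @ 1: {}  — no active states
rest 'bbcadbca' ignored (set empty)
end set {} — state 5 not in

Answer: REJECT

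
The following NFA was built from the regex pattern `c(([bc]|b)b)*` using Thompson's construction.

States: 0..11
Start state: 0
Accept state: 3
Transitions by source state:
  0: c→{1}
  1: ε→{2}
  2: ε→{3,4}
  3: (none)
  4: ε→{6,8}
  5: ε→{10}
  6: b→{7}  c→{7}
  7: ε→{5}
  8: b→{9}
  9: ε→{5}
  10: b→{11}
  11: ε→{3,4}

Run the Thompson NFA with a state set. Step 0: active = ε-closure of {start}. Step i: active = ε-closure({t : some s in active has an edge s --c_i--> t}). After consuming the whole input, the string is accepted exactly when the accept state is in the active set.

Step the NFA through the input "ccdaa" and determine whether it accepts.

Answer: REJECT

Derivation:
S₀ = ε-closure({0}) = {0}
'c' @ 1: {1,2,3,4,6,8}  [accepting]
'c' @ 2: {5,7,10}
'd' @ 3: {}  — dead — no transitions
rest 'aa' ignored (set empty)
after full input: {}  (accept=3 not in)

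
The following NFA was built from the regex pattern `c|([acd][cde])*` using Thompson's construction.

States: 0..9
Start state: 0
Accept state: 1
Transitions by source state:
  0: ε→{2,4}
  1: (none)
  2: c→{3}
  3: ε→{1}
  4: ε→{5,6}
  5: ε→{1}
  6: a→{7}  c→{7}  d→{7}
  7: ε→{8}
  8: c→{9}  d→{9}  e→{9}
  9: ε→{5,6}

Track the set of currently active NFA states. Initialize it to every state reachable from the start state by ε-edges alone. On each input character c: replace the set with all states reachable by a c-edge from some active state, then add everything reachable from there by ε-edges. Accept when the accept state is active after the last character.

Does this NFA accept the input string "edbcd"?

Answer: REJECT

Derivation:
start: ε-closure({0}) = {0,1,2,4,5,6}
'e' @ 1: {}  — dead — no transitions
rest 'dbcd' ignored (set empty)
after full input: {}  (accept=1 not in)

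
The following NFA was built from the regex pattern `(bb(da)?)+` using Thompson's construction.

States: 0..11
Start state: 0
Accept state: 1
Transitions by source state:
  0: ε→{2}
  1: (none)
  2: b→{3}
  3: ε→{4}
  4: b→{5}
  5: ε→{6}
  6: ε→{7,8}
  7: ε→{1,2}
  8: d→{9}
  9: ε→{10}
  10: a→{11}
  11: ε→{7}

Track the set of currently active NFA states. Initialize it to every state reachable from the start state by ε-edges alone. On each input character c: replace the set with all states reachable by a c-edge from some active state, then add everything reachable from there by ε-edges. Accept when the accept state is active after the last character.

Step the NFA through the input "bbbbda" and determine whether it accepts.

start: ε-closure({0}) = {0,2}
'b' @ 1: {3,4}
'b' @ 2: {1,2,5,6,7,8}  ✓accept
'b' @ 3: {3,4}
'b' @ 4: {1,2,5,6,7,8}  ✓accept
'd' @ 5: {9,10}
'a' @ 6: {1,2,7,11}  ✓accept
after full input: {1,2,7,11}  (accept=1 in)

Answer: ACCEPT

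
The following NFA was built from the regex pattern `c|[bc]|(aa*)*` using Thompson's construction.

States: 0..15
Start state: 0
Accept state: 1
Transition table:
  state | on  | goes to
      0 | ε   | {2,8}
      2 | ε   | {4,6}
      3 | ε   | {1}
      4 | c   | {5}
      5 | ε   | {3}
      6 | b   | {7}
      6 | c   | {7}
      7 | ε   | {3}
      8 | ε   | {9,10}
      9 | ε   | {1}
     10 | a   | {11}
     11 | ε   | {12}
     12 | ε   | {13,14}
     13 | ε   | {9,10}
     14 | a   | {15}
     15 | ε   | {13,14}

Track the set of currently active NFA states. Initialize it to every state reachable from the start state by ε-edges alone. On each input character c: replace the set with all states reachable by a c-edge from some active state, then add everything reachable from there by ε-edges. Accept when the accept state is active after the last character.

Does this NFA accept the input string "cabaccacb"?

Answer: REJECT

Derivation:
initial (ε-close {0}): {0,1,2,4,6,8,9,10}
'c' @ 1: {1,3,5,7}  (accept∈set)
'a' @ 2: {}  — dead — no transitions
rest 'baccacb' ignored (set empty)
final: {}; accept 1 not in set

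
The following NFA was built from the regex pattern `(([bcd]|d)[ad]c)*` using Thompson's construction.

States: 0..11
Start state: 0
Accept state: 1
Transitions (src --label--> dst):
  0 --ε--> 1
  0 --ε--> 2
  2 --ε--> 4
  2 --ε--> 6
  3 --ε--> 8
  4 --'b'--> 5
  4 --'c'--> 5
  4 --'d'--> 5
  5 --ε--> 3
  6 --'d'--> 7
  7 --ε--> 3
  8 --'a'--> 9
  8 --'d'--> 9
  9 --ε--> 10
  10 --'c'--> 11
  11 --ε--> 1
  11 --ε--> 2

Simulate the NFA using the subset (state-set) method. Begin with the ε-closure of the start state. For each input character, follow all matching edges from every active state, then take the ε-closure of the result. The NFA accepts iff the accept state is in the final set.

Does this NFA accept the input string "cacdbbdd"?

S₀ = ε-closure({0}) = {0,1,2,4,6}
'c' @ 1: {3,5,8}
'a' @ 2: {9,10}
'c' @ 3: {1,2,4,6,11}  ✓accept
'd' @ 4: {3,5,7,8}
'b' @ 5: {}  — no active states
rest 'bdd' ignored (set empty)
after full input: {}  (accept=1 not in)

Answer: REJECT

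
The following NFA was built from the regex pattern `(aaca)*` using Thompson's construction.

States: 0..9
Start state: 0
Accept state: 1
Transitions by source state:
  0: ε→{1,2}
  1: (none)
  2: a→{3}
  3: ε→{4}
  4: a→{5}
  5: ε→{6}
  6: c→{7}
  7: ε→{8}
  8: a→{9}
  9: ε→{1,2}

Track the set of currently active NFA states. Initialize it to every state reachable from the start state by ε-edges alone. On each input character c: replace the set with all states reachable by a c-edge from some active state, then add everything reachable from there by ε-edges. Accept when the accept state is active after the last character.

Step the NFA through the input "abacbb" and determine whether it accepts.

Answer: REJECT

Trace:
S₀ = ε-closure({0}) = {0,1,2}
'a' @ 1: {3,4}
'b' @ 2: {}  — dead — no transitions
rest 'acbb' ignored (set empty)
final: {}; accept 1 not in set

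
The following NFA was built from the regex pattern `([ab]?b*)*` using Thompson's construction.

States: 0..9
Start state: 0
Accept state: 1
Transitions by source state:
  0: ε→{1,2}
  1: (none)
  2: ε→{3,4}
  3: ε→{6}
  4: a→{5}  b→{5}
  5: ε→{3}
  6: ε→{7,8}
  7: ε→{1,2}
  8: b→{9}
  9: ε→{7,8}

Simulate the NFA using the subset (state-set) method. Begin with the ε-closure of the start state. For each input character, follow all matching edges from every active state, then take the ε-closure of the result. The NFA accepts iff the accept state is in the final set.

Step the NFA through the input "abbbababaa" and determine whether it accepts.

initial (ε-close {0}): {0,1,2,3,4,6,7,8}
'a' @ 1: {1,2,3,4,5,6,7,8}  [accepting]
'b' @ 2: {1,2,3,4,5,6,7,8,9}  [accepting]
'b' @ 3: {1,2,3,4,5,6,7,8,9}  [accepting]
'b' @ 4: {1,2,3,4,5,6,7,8,9}  [accepting]
'a' @ 5: {1,2,3,4,5,6,7,8}  [accepting]
'b' @ 6: {1,2,3,4,5,6,7,8,9}  [accepting]
'a' @ 7: {1,2,3,4,5,6,7,8}  [accepting]
'b' @ 8: {1,2,3,4,5,6,7,8,9}  [accepting]
'a' @ 9: {1,2,3,4,5,6,7,8}  [accepting]
'a' @ 10: {1,2,3,4,5,6,7,8}  [accepting]
end set {1,2,3,4,5,6,7,8} — state 1 in

Answer: ACCEPT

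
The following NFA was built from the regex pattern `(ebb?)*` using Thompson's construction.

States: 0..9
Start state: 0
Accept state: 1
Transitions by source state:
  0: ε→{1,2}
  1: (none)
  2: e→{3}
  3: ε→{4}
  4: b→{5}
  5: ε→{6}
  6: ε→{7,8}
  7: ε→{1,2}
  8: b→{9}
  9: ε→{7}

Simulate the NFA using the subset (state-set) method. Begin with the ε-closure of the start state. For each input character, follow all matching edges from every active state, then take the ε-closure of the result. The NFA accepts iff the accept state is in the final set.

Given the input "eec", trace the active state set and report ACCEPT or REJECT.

Answer: REJECT

Derivation:
initial (ε-close {0}): {0,1,2}
'e' @ 1: {3,4}
'e' @ 2: {}  — no active states
rest 'c' ignored (set empty)
final: {}; accept 1 not in set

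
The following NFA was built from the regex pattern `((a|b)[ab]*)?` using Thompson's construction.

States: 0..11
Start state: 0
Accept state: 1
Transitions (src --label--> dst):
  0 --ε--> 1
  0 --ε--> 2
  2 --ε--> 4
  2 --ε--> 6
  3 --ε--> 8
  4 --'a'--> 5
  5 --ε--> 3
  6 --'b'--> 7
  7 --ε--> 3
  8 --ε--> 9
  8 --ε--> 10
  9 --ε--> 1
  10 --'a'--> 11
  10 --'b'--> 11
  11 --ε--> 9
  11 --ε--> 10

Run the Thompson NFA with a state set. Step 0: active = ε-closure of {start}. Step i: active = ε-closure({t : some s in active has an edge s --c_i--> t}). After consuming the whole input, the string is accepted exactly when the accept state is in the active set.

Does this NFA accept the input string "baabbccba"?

initial (ε-close {0}): {0,1,2,4,6}
'b' @ 1: {1,3,7,8,9,10}  ✓accept
'a' @ 2: {1,9,10,11}  ✓accept
'a' @ 3: {1,9,10,11}  ✓accept
'b' @ 4: {1,9,10,11}  ✓accept
'b' @ 5: {1,9,10,11}  ✓accept
'c' @ 6: {}  — dead — no transitions
rest 'cba' ignored (set empty)
end set {} — state 1 not in

Answer: REJECT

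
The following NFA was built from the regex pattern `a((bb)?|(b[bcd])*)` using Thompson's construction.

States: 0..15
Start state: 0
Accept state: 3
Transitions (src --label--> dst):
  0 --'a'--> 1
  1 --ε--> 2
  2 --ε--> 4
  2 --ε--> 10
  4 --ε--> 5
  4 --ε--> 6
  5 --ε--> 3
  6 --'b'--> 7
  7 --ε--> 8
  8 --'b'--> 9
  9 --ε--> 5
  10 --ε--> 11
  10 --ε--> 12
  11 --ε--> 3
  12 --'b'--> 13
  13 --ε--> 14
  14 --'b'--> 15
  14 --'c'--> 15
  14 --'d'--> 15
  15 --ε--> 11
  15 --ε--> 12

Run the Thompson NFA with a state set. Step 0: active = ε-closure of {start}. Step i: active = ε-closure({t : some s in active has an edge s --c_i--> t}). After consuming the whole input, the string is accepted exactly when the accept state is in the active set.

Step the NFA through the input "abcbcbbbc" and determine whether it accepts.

initial (ε-close {0}): {0}
'a' @ 1: {1,2,3,4,5,6,10,11,12}  ✓accept
'b' @ 2: {7,8,13,14}
'c' @ 3: {3,11,12,15}  ✓accept
'b' @ 4: {13,14}
'c' @ 5: {3,11,12,15}  ✓accept
'b' @ 6: {13,14}
'b' @ 7: {3,11,12,15}  ✓accept
'b' @ 8: {13,14}
'c' @ 9: {3,11,12,15}  ✓accept
end set {3,11,12,15} — state 3 in

Answer: ACCEPT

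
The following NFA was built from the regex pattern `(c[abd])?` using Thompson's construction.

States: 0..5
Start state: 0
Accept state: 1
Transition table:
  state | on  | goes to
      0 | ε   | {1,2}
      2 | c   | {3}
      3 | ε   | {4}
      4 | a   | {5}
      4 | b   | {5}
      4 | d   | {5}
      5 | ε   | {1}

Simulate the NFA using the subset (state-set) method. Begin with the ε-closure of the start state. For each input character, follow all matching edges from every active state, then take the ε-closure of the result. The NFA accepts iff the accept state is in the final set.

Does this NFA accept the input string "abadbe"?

S₀ = ε-closure({0}) = {0,1,2}
'a' @ 1: {}  — state set empty
rest 'badbe' ignored (set empty)
after full input: {}  (accept=1 not in)

Answer: REJECT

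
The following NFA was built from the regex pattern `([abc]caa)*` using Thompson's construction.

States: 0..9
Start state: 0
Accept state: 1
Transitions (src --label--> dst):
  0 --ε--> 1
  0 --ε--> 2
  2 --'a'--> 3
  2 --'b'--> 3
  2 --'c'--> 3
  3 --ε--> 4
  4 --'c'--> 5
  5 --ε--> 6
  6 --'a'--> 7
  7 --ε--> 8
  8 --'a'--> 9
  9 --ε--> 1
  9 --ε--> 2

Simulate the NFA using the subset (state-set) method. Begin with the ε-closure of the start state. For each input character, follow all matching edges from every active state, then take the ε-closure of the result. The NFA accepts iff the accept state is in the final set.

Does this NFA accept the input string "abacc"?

Answer: REJECT

Derivation:
S₀ = ε-closure({0}) = {0,1,2}
'a' @ 1: {3,4}
'b' @ 2: {}  — dead — no transitions
rest 'acc' ignored (set empty)
end set {} — state 1 not in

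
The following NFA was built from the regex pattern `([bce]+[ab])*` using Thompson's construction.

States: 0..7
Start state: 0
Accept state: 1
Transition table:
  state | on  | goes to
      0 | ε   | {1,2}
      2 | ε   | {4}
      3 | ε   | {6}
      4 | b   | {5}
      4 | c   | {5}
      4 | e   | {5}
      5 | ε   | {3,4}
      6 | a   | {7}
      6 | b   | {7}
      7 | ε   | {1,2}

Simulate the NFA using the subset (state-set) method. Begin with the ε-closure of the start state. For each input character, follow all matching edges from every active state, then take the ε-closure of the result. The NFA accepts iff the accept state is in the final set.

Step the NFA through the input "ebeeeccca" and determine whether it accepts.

S₀ = ε-closure({0}) = {0,1,2,4}
'e' @ 1: {3,4,5,6}
'b' @ 2: {1,2,3,4,5,6,7}  (accept∈set)
'e' @ 3: {3,4,5,6}
'e' @ 4: {3,4,5,6}
'e' @ 5: {3,4,5,6}
'c' @ 6: {3,4,5,6}
'c' @ 7: {3,4,5,6}
'c' @ 8: {3,4,5,6}
'a' @ 9: {1,2,4,7}  (accept∈set)
end set {1,2,4,7} — state 1 in

Answer: ACCEPT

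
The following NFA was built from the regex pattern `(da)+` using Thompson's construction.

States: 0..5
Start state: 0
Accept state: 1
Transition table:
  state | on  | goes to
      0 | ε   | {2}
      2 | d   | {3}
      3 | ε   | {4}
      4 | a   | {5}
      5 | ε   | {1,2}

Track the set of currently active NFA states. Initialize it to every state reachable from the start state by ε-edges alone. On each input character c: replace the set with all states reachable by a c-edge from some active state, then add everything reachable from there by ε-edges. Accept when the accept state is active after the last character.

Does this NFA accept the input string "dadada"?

Answer: ACCEPT

Derivation:
start: ε-closure({0}) = {0,2}
'd' @ 1: {3,4}
'a' @ 2: {1,2,5}  ✓accept
'd' @ 3: {3,4}
'a' @ 4: {1,2,5}  ✓accept
'd' @ 5: {3,4}
'a' @ 6: {1,2,5}  ✓accept
end set {1,2,5} — state 1 in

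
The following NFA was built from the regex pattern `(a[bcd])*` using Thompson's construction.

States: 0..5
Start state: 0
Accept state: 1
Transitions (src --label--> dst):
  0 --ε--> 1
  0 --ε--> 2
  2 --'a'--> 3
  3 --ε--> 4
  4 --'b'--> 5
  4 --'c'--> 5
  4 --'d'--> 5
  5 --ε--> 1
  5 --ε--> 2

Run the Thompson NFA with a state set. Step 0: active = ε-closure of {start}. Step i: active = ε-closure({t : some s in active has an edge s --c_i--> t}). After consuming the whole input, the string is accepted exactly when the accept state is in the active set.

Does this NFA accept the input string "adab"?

Answer: ACCEPT

Derivation:
start: ε-closure({0}) = {0,1,2}
'a' @ 1: {3,4}
'd' @ 2: {1,2,5}  ✓accept
'a' @ 3: {3,4}
'b' @ 4: {1,2,5}  ✓accept
final: {1,2,5}; accept 1 in set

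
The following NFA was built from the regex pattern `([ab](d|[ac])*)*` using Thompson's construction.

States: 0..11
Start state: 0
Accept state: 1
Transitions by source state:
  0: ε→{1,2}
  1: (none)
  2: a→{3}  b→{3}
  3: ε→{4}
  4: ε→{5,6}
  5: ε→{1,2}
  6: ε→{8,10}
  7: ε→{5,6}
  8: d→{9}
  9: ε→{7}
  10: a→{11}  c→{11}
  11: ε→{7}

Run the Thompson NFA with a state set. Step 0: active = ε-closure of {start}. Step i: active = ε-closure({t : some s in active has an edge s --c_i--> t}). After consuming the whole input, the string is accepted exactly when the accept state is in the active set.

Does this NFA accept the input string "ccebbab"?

Answer: REJECT

Derivation:
start: ε-closure({0}) = {0,1,2}
'c' @ 1: {}  — dead — no transitions
rest 'cebbab' ignored (set empty)
end set {} — state 1 not in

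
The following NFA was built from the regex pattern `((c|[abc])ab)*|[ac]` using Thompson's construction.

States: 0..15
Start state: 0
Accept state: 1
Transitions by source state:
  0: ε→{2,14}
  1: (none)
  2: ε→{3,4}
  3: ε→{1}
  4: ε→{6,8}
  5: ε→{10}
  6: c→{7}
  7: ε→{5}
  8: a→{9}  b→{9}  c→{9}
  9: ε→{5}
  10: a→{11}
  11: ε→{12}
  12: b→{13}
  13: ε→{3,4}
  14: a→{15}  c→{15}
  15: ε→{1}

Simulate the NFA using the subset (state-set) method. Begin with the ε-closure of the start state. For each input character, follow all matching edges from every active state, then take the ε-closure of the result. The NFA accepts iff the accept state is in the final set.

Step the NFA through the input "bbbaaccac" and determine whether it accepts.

Answer: REJECT

Steps:
start: ε-closure({0}) = {0,1,2,3,4,6,8,14}
'b' @ 1: {5,9,10}
'b' @ 2: {}  — dead — no transitions
rest 'baaccac' ignored (set empty)
final: {}; accept 1 not in set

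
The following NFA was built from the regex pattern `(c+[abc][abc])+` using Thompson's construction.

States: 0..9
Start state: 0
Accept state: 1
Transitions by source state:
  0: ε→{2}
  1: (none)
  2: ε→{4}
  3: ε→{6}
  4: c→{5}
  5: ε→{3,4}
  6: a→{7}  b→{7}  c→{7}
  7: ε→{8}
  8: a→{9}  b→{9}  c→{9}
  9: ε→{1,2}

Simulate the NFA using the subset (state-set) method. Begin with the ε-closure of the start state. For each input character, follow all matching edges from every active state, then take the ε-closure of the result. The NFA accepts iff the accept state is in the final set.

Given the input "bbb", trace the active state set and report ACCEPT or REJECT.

Answer: REJECT

Trace:
start: ε-closure({0}) = {0,2,4}
'b' @ 1: {}  — dead — no transitions
rest 'bb' ignored (set empty)
final: {}; accept 1 not in set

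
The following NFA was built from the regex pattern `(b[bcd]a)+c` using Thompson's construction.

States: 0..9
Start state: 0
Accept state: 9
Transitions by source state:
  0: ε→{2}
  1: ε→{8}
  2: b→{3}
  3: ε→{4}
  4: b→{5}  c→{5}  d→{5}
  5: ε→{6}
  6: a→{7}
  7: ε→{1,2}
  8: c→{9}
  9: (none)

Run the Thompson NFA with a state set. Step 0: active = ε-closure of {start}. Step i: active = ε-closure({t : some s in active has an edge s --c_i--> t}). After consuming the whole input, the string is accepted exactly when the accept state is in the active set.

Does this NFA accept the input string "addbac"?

Answer: REJECT

Steps:
start: ε-closure({0}) = {0,2}
'a' @ 1: {}  — no active states
rest 'ddbac' ignored (set empty)
end set {} — state 9 not in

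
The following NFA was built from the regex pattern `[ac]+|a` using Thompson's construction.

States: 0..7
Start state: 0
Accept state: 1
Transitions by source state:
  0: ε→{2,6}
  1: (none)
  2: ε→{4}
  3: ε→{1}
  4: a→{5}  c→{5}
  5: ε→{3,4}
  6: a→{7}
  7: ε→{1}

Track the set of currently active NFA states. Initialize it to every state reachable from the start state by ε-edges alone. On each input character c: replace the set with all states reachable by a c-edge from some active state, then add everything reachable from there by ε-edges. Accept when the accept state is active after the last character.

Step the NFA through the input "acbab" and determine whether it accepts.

Answer: REJECT

Steps:
S₀ = ε-closure({0}) = {0,2,4,6}
'a' @ 1: {1,3,4,5,7}  ✓accept
'c' @ 2: {1,3,4,5}  ✓accept
'b' @ 3: {}  — state set empty
rest 'ab' ignored (set empty)
final: {}; accept 1 not in set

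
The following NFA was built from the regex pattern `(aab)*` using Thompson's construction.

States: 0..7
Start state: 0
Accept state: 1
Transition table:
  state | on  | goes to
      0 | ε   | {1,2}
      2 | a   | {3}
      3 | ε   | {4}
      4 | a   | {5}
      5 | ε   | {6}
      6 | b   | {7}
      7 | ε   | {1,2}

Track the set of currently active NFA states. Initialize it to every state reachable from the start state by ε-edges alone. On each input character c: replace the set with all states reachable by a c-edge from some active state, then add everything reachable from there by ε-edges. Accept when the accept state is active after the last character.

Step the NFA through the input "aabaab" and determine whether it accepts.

initial (ε-close {0}): {0,1,2}
'a' @ 1: {3,4}
'a' @ 2: {5,6}
'b' @ 3: {1,2,7}  [accepting]
'a' @ 4: {3,4}
'a' @ 5: {5,6}
'b' @ 6: {1,2,7}  [accepting]
final: {1,2,7}; accept 1 in set

Answer: ACCEPT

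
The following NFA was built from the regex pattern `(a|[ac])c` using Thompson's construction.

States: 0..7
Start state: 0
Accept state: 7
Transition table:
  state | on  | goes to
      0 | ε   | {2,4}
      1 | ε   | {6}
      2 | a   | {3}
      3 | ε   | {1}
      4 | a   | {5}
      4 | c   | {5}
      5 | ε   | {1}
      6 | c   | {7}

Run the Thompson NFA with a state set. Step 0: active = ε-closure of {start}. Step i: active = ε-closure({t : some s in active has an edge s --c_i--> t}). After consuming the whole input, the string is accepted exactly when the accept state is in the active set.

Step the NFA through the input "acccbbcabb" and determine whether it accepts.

start: ε-closure({0}) = {0,2,4}
'a' @ 1: {1,3,5,6}
'c' @ 2: {7}  [accepting]
'c' @ 3: {}  — state set empty
rest 'cbbcabb' ignored (set empty)
after full input: {}  (accept=7 not in)

Answer: REJECT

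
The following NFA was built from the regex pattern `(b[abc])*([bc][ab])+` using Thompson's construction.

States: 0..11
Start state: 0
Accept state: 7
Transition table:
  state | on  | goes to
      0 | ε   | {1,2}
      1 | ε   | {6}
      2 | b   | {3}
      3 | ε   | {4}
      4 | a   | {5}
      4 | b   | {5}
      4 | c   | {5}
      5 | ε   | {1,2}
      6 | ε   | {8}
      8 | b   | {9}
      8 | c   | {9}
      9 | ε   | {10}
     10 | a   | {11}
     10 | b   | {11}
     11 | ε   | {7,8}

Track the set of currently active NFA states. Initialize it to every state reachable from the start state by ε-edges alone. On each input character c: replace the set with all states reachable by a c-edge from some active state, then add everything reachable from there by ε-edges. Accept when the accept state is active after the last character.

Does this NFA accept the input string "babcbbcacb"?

initial (ε-close {0}): {0,1,2,6,8}
'b' @ 1: {3,4,9,10}
'a' @ 2: {1,2,5,6,7,8,11}  [accepting]
'b' @ 3: {3,4,9,10}
'c' @ 4: {1,2,5,6,8}
'b' @ 5: {3,4,9,10}
'b' @ 6: {1,2,5,6,7,8,11}  [accepting]
'c' @ 7: {9,10}
'a' @ 8: {7,8,11}  [accepting]
'c' @ 9: {9,10}
'b' @ 10: {7,8,11}  [accepting]
final: {7,8,11}; accept 7 in set

Answer: ACCEPT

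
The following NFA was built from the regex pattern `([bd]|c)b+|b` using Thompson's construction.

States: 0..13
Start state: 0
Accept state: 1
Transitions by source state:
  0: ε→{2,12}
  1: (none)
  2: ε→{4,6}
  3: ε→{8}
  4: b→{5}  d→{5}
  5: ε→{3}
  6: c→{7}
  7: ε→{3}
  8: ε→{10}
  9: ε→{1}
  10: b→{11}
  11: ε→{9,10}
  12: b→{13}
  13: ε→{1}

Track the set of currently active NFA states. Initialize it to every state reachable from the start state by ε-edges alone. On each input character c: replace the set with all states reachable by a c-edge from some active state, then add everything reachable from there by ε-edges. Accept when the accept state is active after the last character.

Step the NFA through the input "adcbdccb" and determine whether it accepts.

start: ε-closure({0}) = {0,2,4,6,12}
'a' @ 1: {}  — no active states
rest 'dcbdccb' ignored (set empty)
final: {}; accept 1 not in set

Answer: REJECT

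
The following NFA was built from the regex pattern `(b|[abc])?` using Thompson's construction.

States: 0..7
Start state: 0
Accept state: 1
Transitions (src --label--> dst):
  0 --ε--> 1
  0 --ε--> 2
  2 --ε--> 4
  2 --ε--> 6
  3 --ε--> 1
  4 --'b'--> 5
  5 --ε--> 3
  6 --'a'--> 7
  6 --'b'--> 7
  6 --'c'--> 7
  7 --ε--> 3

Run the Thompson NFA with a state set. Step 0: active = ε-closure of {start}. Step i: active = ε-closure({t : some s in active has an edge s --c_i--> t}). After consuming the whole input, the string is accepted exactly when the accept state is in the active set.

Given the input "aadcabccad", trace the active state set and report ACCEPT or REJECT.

start: ε-closure({0}) = {0,1,2,4,6}
'a' @ 1: {1,3,7}  [accepting]
'a' @ 2: {}  — state set empty
rest 'dcabccad' ignored (set empty)
final: {}; accept 1 not in set

Answer: REJECT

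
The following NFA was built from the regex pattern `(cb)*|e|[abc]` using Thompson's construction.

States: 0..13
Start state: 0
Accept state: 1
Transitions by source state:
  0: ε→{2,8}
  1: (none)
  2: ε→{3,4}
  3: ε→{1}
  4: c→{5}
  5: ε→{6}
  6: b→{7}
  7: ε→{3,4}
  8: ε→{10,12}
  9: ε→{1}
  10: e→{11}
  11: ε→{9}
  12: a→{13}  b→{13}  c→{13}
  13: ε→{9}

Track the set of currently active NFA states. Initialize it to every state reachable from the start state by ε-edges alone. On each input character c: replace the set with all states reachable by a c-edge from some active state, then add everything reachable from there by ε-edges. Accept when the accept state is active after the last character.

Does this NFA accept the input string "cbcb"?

initial (ε-close {0}): {0,1,2,3,4,8,10,12}
'c' @ 1: {1,5,6,9,13}  [accepting]
'b' @ 2: {1,3,4,7}  [accepting]
'c' @ 3: {5,6}
'b' @ 4: {1,3,4,7}  [accepting]
end set {1,3,4,7} — state 1 in

Answer: ACCEPT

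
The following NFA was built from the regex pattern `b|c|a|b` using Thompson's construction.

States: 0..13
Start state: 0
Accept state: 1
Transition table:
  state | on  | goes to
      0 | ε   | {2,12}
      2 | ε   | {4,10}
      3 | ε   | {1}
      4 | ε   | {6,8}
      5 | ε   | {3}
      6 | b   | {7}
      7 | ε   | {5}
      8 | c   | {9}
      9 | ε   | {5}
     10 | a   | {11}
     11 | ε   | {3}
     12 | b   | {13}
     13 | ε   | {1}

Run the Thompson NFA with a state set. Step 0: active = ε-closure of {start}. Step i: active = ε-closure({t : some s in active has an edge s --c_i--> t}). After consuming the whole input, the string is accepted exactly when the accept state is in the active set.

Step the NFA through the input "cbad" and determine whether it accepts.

Answer: REJECT

Steps:
S₀ = ε-closure({0}) = {0,2,4,6,8,10,12}
'c' @ 1: {1,3,5,9}  (accept∈set)
'b' @ 2: {}  — dead — no transitions
rest 'ad' ignored (set empty)
end set {} — state 1 not in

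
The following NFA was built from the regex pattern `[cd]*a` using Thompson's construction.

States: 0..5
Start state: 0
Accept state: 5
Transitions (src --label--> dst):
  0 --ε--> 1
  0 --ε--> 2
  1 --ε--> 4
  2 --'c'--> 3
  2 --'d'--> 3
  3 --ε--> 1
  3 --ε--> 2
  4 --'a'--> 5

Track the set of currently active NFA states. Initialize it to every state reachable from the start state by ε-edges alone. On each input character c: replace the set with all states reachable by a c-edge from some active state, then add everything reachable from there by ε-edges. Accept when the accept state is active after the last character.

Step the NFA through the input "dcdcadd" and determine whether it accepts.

S₀ = ε-closure({0}) = {0,1,2,4}
'd' @ 1: {1,2,3,4}
'c' @ 2: {1,2,3,4}
'd' @ 3: {1,2,3,4}
'c' @ 4: {1,2,3,4}
'a' @ 5: {5}  ✓accept
'd' @ 6: {}  — no active states
rest 'd' ignored (set empty)
after full input: {}  (accept=5 not in)

Answer: REJECT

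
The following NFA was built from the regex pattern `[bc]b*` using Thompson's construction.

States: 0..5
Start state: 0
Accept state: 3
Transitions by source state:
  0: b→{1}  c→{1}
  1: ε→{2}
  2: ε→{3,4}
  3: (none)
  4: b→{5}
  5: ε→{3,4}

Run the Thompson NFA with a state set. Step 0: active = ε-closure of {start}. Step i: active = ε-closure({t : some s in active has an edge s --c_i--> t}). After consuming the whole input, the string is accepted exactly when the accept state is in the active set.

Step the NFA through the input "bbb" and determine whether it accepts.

Answer: ACCEPT

Steps:
S₀ = ε-closure({0}) = {0}
'b' @ 1: {1,2,3,4}  (accept∈set)
'b' @ 2: {3,4,5}  (accept∈set)
'b' @ 3: {3,4,5}  (accept∈set)
after full input: {3,4,5}  (accept=3 in)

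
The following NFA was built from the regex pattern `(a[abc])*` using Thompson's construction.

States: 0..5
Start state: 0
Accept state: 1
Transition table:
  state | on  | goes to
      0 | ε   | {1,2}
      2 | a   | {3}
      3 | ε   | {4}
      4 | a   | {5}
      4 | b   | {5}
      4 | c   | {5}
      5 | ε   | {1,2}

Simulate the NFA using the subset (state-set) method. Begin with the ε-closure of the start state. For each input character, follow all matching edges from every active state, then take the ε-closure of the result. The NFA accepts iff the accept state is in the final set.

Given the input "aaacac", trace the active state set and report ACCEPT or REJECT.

start: ε-closure({0}) = {0,1,2}
'a' @ 1: {3,4}
'a' @ 2: {1,2,5}  [accepting]
'a' @ 3: {3,4}
'c' @ 4: {1,2,5}  [accepting]
'a' @ 5: {3,4}
'c' @ 6: {1,2,5}  [accepting]
after full input: {1,2,5}  (accept=1 in)

Answer: ACCEPT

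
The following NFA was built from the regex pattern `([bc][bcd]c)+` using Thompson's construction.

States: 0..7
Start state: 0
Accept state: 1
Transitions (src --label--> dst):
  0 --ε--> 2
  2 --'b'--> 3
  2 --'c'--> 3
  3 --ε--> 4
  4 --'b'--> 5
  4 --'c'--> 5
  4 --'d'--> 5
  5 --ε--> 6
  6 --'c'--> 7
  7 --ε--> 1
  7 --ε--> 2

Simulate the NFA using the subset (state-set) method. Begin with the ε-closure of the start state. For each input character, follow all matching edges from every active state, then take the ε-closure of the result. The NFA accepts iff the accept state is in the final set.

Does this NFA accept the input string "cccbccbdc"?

S₀ = ε-closure({0}) = {0,2}
'c' @ 1: {3,4}
'c' @ 2: {5,6}
'c' @ 3: {1,2,7}  ✓accept
'b' @ 4: {3,4}
'c' @ 5: {5,6}
'c' @ 6: {1,2,7}  ✓accept
'b' @ 7: {3,4}
'd' @ 8: {5,6}
'c' @ 9: {1,2,7}  ✓accept
end set {1,2,7} — state 1 in

Answer: ACCEPT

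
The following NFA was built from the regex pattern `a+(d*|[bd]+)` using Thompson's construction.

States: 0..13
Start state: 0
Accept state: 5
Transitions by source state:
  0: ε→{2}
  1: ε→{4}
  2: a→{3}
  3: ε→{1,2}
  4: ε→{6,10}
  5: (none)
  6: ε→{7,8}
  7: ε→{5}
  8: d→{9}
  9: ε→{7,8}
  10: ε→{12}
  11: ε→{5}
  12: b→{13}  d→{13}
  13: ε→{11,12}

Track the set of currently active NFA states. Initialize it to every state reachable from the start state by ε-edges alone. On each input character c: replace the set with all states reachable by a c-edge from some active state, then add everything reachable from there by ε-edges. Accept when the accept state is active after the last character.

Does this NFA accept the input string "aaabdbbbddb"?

Answer: ACCEPT

Derivation:
S₀ = ε-closure({0}) = {0,2}
'a' @ 1: {1,2,3,4,5,6,7,8,10,12}  (accept∈set)
'a' @ 2: {1,2,3,4,5,6,7,8,10,12}  (accept∈set)
'a' @ 3: {1,2,3,4,5,6,7,8,10,12}  (accept∈set)
'b' @ 4: {5,11,12,13}  (accept∈set)
'd' @ 5: {5,11,12,13}  (accept∈set)
'b' @ 6: {5,11,12,13}  (accept∈set)
'b' @ 7: {5,11,12,13}  (accept∈set)
'b' @ 8: {5,11,12,13}  (accept∈set)
'd' @ 9: {5,11,12,13}  (accept∈set)
'd' @ 10: {5,11,12,13}  (accept∈set)
'b' @ 11: {5,11,12,13}  (accept∈set)
end set {5,11,12,13} — state 5 in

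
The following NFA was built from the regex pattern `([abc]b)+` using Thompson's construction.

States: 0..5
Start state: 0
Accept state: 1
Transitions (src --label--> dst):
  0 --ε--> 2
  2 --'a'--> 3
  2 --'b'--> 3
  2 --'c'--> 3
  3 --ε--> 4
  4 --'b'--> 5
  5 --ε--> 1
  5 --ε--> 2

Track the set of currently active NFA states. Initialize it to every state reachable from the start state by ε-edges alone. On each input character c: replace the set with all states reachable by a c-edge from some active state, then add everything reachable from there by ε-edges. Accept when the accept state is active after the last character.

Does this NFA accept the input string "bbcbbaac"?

Answer: REJECT

Steps:
initial (ε-close {0}): {0,2}
'b' @ 1: {3,4}
'b' @ 2: {1,2,5}  (accept∈set)
'c' @ 3: {3,4}
'b' @ 4: {1,2,5}  (accept∈set)
'b' @ 5: {3,4}
'a' @ 6: {}  — no active states
rest 'ac' ignored (set empty)
end set {} — state 1 not in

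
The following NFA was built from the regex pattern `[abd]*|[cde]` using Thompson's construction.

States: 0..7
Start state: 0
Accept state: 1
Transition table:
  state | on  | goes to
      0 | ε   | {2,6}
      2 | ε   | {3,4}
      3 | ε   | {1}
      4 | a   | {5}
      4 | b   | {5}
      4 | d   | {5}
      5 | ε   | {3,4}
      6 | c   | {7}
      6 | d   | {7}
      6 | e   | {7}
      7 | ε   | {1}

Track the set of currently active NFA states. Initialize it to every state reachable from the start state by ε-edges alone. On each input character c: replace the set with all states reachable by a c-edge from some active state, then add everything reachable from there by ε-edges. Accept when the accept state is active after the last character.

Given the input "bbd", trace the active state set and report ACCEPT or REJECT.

Answer: ACCEPT

Derivation:
S₀ = ε-closure({0}) = {0,1,2,3,4,6}
'b' @ 1: {1,3,4,5}  ✓accept
'b' @ 2: {1,3,4,5}  ✓accept
'd' @ 3: {1,3,4,5}  ✓accept
final: {1,3,4,5}; accept 1 in set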